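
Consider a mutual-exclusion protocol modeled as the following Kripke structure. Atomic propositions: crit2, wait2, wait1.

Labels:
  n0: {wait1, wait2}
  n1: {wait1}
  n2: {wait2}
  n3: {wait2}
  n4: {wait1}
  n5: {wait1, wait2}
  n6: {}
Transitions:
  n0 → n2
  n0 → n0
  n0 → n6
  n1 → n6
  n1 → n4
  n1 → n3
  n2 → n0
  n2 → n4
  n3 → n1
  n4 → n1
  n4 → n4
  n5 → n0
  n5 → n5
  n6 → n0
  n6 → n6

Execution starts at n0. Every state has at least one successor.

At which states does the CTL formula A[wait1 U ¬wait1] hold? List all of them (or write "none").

{n2, n3, n6}

States satisfying wait1: {n0, n1, n4, n5}.
States satisfying ¬wait1: {n2, n3, n6}.
States satisfying A[wait1 U ¬wait1]: {n2, n3, n6}.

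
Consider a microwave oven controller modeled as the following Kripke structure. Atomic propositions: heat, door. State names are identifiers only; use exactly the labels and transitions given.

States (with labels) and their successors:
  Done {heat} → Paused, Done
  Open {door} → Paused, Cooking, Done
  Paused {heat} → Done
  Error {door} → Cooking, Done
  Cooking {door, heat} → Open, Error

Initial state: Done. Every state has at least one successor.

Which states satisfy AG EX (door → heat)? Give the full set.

States satisfying EX (door → heat): {Done, Open, Paused, Error}.
States satisfying AG EX (door → heat): {Done, Paused}.

{Done, Paused}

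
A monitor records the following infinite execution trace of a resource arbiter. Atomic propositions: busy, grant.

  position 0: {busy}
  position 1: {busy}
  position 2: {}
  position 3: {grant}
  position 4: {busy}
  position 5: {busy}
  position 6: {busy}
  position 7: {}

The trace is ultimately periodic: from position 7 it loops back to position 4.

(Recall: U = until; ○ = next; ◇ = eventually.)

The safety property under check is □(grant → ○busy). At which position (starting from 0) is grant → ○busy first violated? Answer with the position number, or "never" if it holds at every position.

grant → ○busy holds at every position 0..7, and those are all the positions the trace ever visits, so the invariant □(grant → ○busy) is never violated.

never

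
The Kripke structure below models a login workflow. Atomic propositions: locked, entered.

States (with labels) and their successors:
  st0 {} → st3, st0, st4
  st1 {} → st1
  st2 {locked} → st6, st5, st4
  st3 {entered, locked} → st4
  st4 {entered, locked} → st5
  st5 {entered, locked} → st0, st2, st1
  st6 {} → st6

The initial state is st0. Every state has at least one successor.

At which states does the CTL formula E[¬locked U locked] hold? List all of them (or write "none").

{st0, st2, st3, st4, st5}

States satisfying ¬locked: {st0, st1, st6}.
States satisfying locked: {st2, st3, st4, st5}.
States satisfying E[¬locked U locked]: {st0, st2, st3, st4, st5}.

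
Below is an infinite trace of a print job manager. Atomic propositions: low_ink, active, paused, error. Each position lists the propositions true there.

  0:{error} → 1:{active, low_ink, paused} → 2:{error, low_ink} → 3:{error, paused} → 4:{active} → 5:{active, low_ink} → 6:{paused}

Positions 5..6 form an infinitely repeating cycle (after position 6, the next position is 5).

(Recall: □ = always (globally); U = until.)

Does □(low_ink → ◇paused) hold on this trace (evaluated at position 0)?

Satisfied

low_ink → ◇paused holds at every position 0..6, and those are all positions ever visited, so □(low_ink → ◇paused) holds.
Positions where low_ink holds: 1, 2, 5.
Check ◇paused at each: 1→ok, 2→ok, 5→ok.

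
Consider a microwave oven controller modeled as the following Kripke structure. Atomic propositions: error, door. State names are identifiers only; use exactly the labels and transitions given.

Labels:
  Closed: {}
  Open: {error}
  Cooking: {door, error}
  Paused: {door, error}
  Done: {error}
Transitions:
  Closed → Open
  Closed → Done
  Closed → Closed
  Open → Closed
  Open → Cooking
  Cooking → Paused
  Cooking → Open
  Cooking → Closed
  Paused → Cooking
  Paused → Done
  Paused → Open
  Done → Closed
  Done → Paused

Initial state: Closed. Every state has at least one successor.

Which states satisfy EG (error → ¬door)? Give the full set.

{Closed, Open, Done}

States satisfying error → ¬door: {Closed, Open, Done}.
States satisfying EG (error → ¬door): {Closed, Open, Done}.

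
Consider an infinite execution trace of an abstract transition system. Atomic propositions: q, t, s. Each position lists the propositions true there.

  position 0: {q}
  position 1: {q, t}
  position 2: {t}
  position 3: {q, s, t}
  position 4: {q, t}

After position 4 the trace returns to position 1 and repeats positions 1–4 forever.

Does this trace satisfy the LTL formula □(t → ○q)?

Violated

t → ○q must hold at every position from 0 onward. It fails at position 1, so □(t → ○q) is false.
Positions where t holds: 1, 2, 3, 4.
Check ○q at each: 1→fails, 2→ok, 3→ok, 4→ok.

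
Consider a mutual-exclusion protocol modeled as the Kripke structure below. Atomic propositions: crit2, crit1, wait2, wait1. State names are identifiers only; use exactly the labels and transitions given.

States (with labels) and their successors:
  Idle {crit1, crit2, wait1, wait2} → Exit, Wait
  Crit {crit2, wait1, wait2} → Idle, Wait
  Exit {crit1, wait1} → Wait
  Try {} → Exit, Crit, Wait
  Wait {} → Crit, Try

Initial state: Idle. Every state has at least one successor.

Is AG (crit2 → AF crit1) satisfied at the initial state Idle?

No

States satisfying crit2 → AF crit1: {Idle, Exit, Try, Wait}.
States satisfying AG (crit2 → AF crit1): ∅.
Crit is reachable from Idle and violates crit2 → AF crit1, so AG fails at Idle.
Idle ∉ Sat(AG (crit2 → AF crit1)).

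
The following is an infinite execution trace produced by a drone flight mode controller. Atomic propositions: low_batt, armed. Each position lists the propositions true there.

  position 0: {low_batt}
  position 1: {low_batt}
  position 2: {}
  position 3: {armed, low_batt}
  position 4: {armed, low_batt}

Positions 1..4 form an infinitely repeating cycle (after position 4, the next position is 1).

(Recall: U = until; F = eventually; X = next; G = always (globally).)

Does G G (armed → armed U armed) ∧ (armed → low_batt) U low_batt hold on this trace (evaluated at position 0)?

G (armed → armed U armed) holds at every position 0..4, and those are all positions ever visited, so G G (armed → armed U armed) holds.
Walking from position 0: low_batt first holds at position 0, and armed → low_batt holds at every earlier position along the way, so (armed → low_batt) U low_batt holds.
At position 0: G G (armed → armed U armed) is true; (armed → low_batt) U low_batt is true; so G G (armed → armed U armed) ∧ (armed → low_batt) U low_batt is true.

Satisfied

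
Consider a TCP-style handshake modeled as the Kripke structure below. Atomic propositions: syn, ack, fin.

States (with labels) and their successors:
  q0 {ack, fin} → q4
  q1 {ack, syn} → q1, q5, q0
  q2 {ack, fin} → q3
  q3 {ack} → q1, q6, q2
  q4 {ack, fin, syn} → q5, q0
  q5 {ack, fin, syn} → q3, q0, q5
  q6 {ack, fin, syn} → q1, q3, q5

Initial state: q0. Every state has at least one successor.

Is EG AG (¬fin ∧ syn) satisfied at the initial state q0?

States satisfying AG (¬fin ∧ syn): ∅.
States satisfying EG AG (¬fin ∧ syn): ∅.
No suitable path/successor from q0 witnesses the formula.
q0 ∉ Sat(EG AG (¬fin ∧ syn)).

No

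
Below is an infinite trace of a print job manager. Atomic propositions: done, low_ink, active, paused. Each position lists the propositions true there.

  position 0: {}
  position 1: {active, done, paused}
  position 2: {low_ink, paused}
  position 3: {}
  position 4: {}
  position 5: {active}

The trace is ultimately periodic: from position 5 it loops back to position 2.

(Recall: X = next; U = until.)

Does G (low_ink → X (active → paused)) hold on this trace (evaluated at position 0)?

low_ink → X (active → paused) holds at every position 0..5, and those are all positions ever visited, so G (low_ink → X (active → paused)) holds.
Positions where low_ink holds: 2.
Check X (active → paused) at each: 2→ok.

Yes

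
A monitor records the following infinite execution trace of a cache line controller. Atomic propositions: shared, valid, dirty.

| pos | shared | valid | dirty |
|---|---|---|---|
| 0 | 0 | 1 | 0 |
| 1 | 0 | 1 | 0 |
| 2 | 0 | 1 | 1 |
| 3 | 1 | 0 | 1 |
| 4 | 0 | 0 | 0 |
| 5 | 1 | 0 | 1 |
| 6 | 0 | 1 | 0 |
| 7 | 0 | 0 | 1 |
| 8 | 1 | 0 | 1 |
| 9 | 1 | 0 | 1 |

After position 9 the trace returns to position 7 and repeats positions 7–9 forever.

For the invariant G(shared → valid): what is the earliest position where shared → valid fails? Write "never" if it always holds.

3

Check shared → valid at each position in order: 0 ✓, 1 ✓, 2 ✓.
At position 3 the labels are {dirty, shared}, so shared → valid is false there. This is the first violation.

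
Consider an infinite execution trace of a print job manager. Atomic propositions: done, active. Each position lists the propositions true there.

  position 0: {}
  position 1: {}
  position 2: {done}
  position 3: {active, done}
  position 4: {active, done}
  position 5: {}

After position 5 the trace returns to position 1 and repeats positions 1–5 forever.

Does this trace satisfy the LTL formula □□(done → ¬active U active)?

Yes

□(done → ¬active U active) holds at every position 0..5, and those are all positions ever visited, so □□(done → ¬active U active) holds.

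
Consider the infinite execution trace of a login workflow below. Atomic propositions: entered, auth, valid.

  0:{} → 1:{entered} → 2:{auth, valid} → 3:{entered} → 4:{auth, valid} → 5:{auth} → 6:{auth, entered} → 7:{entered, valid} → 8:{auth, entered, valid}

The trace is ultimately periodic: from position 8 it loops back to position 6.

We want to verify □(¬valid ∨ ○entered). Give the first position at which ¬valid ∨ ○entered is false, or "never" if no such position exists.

4

Check ¬valid ∨ ○entered at each position in order: 0 ✓, 1 ✓, 2 ✓, 3 ✓.
At position 4 the labels are {auth, valid} and the next position 5 has {auth}, so ¬valid ∨ ○entered is false there. This is the first violation.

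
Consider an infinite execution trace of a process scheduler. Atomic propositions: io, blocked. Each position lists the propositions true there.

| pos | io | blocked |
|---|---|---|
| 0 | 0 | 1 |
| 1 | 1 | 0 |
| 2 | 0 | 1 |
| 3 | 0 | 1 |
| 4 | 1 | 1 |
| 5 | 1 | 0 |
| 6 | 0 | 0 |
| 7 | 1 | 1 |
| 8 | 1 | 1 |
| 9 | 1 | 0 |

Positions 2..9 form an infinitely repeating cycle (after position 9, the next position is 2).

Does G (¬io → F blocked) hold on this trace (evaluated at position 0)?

¬io → F blocked holds at every position 0..9, and those are all positions ever visited, so G (¬io → F blocked) holds.
Positions where ¬io holds: 0, 2, 3, 6.
Check F blocked at each: 0→ok, 2→ok, 3→ok, 6→ok.

Yes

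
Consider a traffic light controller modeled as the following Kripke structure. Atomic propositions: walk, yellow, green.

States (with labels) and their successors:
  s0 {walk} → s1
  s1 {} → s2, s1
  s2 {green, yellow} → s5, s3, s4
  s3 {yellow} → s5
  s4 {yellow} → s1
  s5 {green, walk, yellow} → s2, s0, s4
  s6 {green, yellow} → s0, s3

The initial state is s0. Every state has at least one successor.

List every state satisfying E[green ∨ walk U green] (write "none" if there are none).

States satisfying green ∨ walk: {s0, s2, s5, s6}.
States satisfying green: {s2, s5, s6}.
States satisfying E[green ∨ walk U green]: {s2, s5, s6}.

{s2, s5, s6}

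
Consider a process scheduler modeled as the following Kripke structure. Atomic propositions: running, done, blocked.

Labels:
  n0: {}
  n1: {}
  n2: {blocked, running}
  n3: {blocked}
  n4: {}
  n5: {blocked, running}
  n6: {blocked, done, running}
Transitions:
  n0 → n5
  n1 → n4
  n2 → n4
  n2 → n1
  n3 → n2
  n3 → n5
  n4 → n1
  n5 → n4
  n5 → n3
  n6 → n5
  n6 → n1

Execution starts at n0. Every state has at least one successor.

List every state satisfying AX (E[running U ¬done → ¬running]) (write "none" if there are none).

{n0, n1, n2, n3, n4, n5, n6}

States satisfying E[running U ¬done → ¬running]: {n0, n1, n2, n3, n4, n5, n6}.
States satisfying AX (E[running U ¬done → ¬running]): {n0, n1, n2, n3, n4, n5, n6}.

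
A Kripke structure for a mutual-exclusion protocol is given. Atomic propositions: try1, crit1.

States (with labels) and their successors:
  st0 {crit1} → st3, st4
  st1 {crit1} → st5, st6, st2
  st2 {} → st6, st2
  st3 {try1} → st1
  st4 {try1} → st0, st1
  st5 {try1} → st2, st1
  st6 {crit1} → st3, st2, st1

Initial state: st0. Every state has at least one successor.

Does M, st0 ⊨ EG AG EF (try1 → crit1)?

Yes

States satisfying AG EF (try1 → crit1): {st0, st1, st2, st3, st4, st5, st6}.
States satisfying EG AG EF (try1 → crit1): {st0, st1, st2, st3, st4, st5, st6}.
st0 ∈ Sat(EG AG EF (try1 → crit1)).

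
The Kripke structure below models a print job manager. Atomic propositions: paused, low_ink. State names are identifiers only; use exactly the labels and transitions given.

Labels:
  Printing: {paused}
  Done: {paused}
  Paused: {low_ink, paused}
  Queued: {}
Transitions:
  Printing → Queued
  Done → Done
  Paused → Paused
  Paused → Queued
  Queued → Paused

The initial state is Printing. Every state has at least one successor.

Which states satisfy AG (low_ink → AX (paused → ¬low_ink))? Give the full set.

{Done}

States satisfying low_ink → AX (paused → ¬low_ink): {Printing, Done, Queued}.
States satisfying AG (low_ink → AX (paused → ¬low_ink)): {Done}.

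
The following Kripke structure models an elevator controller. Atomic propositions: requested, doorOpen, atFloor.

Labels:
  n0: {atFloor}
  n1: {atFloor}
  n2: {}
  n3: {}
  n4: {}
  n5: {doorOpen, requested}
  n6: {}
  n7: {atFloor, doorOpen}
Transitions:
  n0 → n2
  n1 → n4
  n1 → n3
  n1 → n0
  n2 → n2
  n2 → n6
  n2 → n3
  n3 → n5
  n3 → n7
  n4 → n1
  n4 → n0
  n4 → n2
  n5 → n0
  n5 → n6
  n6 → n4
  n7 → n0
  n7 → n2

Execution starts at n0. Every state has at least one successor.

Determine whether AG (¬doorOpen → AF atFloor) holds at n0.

States satisfying ¬doorOpen → AF atFloor: {n0, n1, n5, n7}.
States satisfying AG (¬doorOpen → AF atFloor): ∅.
n2 is reachable from n0 and violates ¬doorOpen → AF atFloor, so AG fails at n0.
n0 ∉ Sat(AG (¬doorOpen → AF atFloor)).

Does not hold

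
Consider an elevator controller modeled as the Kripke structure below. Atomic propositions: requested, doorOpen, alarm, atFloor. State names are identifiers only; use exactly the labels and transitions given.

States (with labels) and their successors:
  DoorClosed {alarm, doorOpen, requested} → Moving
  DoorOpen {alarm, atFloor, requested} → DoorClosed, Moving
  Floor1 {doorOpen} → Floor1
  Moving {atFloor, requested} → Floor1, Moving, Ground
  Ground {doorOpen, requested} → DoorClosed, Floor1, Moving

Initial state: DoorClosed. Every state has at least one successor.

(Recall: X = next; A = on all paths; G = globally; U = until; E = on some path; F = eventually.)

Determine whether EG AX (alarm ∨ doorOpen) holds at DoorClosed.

No

States satisfying AX (alarm ∨ doorOpen): {Floor1}.
States satisfying EG AX (alarm ∨ doorOpen): {Floor1}.
No suitable path/successor from DoorClosed witnesses the formula.
DoorClosed ∉ Sat(EG AX (alarm ∨ doorOpen)).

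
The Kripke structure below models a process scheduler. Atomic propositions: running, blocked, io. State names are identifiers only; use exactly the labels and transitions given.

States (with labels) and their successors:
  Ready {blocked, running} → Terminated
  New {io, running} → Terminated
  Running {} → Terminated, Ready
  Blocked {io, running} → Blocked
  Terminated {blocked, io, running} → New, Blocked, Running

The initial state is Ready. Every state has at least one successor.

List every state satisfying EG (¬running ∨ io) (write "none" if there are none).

States satisfying ¬running ∨ io: {New, Running, Blocked, Terminated}.
States satisfying EG (¬running ∨ io): {New, Running, Blocked, Terminated}.

{New, Running, Blocked, Terminated}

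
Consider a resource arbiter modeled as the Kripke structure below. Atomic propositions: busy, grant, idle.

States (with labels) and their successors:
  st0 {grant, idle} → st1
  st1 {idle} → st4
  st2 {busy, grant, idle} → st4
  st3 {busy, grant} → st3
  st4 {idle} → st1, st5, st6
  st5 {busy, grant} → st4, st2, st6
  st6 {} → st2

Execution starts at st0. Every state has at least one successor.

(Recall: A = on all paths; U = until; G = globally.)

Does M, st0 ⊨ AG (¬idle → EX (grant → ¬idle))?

States satisfying ¬idle → EX (grant → ¬idle): {st0, st1, st2, st3, st4, st5}.
States satisfying AG (¬idle → EX (grant → ¬idle)): {st3}.
st6 is reachable from st0 and violates ¬idle → EX (grant → ¬idle), so AG fails at st0.
st0 ∉ Sat(AG (¬idle → EX (grant → ¬idle))).

Does not hold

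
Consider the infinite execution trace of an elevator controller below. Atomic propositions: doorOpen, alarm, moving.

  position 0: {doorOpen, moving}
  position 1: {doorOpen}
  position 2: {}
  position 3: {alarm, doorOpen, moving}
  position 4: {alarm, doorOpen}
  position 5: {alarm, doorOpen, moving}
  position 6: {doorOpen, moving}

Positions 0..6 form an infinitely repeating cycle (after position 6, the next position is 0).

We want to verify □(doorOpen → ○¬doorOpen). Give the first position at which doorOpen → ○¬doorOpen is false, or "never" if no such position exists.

0

At position 0 the labels are {doorOpen, moving} and the next position 1 has {doorOpen}, so doorOpen → ○¬doorOpen is false there. This is the first violation.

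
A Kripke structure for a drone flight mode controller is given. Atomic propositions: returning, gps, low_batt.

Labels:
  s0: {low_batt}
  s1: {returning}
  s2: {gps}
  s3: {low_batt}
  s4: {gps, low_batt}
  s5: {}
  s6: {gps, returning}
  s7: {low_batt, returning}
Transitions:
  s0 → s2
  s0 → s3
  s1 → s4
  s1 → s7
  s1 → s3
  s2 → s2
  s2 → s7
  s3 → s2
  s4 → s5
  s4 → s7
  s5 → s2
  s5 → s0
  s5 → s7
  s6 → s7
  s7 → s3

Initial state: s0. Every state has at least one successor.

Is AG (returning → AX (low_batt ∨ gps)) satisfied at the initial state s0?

Satisfied

States satisfying returning → AX (low_batt ∨ gps): {s0, s1, s2, s3, s4, s5, s6, s7}.
States satisfying AG (returning → AX (low_batt ∨ gps)): {s0, s1, s2, s3, s4, s5, s6, s7}.
Every state reachable from s0 satisfies returning → AX (low_batt ∨ gps).
s0 ∈ Sat(AG (returning → AX (low_batt ∨ gps))).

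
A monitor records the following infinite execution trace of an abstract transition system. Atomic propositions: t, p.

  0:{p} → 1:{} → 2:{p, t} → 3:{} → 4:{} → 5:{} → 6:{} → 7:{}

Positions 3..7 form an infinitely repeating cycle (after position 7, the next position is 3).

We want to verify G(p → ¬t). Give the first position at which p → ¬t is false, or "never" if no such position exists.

2

Check p → ¬t at each position in order: 0 ✓, 1 ✓.
At position 2 the labels are {p, t}, so p → ¬t is false there. This is the first violation.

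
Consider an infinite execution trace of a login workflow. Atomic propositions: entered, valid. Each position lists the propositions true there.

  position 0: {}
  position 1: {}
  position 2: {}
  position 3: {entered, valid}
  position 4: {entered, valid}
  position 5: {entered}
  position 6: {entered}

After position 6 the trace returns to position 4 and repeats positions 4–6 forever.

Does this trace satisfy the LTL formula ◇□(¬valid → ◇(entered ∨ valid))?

Holds

□(¬valid → ◇(entered ∨ valid)) holds at position 0, which is reachable from 0, so ◇□(¬valid → ◇(entered ∨ valid)) holds.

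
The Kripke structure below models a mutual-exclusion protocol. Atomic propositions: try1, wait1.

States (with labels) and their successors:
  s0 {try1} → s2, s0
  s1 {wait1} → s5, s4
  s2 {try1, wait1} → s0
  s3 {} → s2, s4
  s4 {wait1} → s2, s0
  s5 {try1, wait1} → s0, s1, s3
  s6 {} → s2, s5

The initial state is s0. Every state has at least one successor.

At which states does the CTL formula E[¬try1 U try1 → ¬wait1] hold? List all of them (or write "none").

States satisfying ¬try1: {s1, s3, s4, s6}.
States satisfying try1 → ¬wait1: {s0, s1, s3, s4, s6}.
States satisfying E[¬try1 U try1 → ¬wait1]: {s0, s1, s3, s4, s6}.

{s0, s1, s3, s4, s6}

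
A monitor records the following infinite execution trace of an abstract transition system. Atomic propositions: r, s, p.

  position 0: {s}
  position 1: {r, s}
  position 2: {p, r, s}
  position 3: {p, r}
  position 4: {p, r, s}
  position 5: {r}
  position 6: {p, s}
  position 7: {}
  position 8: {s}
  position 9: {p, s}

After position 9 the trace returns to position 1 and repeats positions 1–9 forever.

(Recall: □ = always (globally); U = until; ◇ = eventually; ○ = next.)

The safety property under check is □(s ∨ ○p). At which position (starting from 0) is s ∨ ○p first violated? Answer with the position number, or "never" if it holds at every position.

7

Check s ∨ ○p at each position in order: 0 ✓, 1 ✓, 2 ✓, 3 ✓, 4 ✓, 5 ✓, 6 ✓.
At position 7 the labels are {} and the next position 8 has {s}, so s ∨ ○p is false there. This is the first violation.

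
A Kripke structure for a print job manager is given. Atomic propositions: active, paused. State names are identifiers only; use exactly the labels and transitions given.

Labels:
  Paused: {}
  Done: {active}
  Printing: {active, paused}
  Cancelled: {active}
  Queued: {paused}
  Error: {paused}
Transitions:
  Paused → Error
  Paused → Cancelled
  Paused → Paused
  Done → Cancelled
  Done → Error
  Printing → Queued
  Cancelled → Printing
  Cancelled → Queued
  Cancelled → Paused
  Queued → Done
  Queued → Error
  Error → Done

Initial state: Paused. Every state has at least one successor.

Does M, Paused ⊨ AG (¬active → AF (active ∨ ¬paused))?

States satisfying ¬active → AF (active ∨ ¬paused): {Paused, Done, Printing, Cancelled, Queued, Error}.
States satisfying AG (¬active → AF (active ∨ ¬paused)): {Paused, Done, Printing, Cancelled, Queued, Error}.
Every state reachable from Paused satisfies ¬active → AF (active ∨ ¬paused).
Paused ∈ Sat(AG (¬active → AF (active ∨ ¬paused))).

Satisfied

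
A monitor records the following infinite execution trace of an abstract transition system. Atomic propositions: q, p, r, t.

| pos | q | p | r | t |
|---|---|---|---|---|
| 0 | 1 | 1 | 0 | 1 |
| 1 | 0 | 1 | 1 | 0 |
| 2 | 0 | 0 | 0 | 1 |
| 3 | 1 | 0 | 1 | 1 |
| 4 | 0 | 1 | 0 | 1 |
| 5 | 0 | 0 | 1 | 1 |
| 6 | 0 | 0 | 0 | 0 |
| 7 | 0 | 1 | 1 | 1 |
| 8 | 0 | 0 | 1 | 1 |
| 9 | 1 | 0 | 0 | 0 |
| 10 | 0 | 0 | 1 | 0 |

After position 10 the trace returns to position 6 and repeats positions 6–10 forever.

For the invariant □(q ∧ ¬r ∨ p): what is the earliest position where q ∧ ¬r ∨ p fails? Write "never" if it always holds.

2

Check q ∧ ¬r ∨ p at each position in order: 0 ✓, 1 ✓.
At position 2 the labels are {t}, so q ∧ ¬r ∨ p is false there. This is the first violation.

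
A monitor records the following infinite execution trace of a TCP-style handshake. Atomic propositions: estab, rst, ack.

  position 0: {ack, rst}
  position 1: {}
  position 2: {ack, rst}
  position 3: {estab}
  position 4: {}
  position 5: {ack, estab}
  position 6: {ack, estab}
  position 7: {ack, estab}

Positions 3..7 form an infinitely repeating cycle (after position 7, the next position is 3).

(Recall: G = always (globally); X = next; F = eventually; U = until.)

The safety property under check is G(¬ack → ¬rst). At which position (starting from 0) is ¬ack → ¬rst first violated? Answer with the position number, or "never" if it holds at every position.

never

¬ack → ¬rst holds at every position 0..7, and those are all the positions the trace ever visits, so the invariant G(¬ack → ¬rst) is never violated.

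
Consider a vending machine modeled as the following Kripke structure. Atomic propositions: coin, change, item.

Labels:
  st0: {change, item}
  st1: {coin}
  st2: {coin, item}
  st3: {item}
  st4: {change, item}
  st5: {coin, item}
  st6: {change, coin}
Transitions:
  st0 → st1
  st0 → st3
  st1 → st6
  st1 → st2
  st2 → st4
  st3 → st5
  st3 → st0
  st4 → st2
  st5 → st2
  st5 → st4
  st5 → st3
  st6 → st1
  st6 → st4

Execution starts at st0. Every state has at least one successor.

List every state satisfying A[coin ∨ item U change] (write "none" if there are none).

States satisfying coin ∨ item: {st0, st1, st2, st3, st4, st5, st6}.
States satisfying change: {st0, st4, st6}.
States satisfying A[coin ∨ item U change]: {st0, st1, st2, st4, st6}.

{st0, st1, st2, st4, st6}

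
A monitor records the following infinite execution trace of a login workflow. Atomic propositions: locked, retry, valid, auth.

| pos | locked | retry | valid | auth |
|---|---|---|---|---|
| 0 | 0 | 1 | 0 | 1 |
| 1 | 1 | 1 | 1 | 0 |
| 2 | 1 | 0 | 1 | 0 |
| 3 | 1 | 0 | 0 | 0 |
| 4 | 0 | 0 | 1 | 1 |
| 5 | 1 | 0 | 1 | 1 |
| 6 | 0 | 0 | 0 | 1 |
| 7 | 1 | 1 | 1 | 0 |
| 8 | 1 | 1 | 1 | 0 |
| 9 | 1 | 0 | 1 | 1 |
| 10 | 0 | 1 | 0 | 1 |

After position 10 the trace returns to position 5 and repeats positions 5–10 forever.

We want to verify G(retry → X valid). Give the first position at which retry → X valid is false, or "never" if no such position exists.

retry → X valid holds at every position 0..10, and those are all the positions the trace ever visits, so the invariant G(retry → X valid) is never violated.

never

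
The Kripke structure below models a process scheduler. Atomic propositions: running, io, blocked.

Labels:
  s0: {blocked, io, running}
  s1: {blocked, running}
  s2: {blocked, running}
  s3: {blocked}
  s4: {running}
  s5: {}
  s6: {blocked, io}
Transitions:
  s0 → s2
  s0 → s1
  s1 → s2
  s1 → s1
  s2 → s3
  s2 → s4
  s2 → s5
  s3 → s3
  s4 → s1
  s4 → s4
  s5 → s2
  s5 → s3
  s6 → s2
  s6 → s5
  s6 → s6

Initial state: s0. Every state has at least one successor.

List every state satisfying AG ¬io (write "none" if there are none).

States satisfying ¬io: {s1, s2, s3, s4, s5}.
States satisfying AG ¬io: {s1, s2, s3, s4, s5}.

{s1, s2, s3, s4, s5}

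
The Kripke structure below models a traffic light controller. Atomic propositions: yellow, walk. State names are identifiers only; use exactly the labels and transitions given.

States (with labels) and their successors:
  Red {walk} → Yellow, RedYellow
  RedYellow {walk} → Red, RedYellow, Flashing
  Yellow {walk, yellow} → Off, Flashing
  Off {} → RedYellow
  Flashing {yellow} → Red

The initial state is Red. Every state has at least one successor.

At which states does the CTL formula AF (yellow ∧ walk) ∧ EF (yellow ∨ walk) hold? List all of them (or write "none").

States satisfying yellow ∧ walk: {Yellow}.
States satisfying AF (yellow ∧ walk): {Yellow}.
States satisfying yellow ∨ walk: {Red, RedYellow, Yellow, Flashing}.
States satisfying EF (yellow ∨ walk): {Red, RedYellow, Yellow, Off, Flashing}.
States satisfying AF (yellow ∧ walk) ∧ EF (yellow ∨ walk): {Yellow}.

{Yellow}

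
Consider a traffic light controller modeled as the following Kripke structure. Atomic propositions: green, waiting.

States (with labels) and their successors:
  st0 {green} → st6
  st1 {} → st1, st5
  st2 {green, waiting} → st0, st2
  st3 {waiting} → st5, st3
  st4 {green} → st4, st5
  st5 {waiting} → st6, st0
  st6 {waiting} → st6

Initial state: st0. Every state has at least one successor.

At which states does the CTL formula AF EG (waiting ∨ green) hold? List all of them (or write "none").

States satisfying EG (waiting ∨ green): {st0, st2, st3, st4, st5, st6}.
States satisfying AF EG (waiting ∨ green): {st0, st2, st3, st4, st5, st6}.

{st0, st2, st3, st4, st5, st6}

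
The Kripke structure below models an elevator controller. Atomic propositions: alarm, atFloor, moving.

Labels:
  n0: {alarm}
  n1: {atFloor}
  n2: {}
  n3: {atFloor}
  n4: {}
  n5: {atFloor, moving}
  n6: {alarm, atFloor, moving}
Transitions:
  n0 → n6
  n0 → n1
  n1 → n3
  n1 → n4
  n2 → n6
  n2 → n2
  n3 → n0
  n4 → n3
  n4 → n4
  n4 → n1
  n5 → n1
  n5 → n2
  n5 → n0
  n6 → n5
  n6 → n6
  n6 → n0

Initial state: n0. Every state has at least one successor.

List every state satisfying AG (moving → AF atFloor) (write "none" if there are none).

{n0, n1, n2, n3, n4, n5, n6}

States satisfying moving → AF atFloor: {n0, n1, n2, n3, n4, n5, n6}.
States satisfying AG (moving → AF atFloor): {n0, n1, n2, n3, n4, n5, n6}.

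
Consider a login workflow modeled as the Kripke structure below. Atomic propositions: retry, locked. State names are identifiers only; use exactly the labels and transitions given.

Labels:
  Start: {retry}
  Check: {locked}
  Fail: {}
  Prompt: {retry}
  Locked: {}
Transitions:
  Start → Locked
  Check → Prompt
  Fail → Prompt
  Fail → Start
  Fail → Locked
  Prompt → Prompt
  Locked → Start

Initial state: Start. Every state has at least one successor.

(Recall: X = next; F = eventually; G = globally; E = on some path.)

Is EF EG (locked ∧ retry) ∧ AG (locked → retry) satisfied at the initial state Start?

States satisfying EG (locked ∧ retry): ∅.
States satisfying EF EG (locked ∧ retry): ∅.
States satisfying locked → retry: {Start, Fail, Prompt, Locked}.
States satisfying AG (locked → retry): {Start, Fail, Prompt, Locked}.
States satisfying EF EG (locked ∧ retry) ∧ AG (locked → retry): ∅.
Start ∉ Sat(EF EG (locked ∧ retry) ∧ AG (locked → retry)).

Violated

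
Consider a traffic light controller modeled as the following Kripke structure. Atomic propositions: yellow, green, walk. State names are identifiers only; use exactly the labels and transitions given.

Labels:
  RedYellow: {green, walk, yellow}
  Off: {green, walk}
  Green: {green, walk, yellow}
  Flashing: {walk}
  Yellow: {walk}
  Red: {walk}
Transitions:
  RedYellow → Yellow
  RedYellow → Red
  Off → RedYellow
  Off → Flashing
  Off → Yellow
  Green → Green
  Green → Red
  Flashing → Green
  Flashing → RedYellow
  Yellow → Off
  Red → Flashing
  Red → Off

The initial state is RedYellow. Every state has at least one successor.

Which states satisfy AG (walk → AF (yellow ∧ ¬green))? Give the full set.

States satisfying walk → AF (yellow ∧ ¬green): ∅.
States satisfying AG (walk → AF (yellow ∧ ¬green)): ∅.

none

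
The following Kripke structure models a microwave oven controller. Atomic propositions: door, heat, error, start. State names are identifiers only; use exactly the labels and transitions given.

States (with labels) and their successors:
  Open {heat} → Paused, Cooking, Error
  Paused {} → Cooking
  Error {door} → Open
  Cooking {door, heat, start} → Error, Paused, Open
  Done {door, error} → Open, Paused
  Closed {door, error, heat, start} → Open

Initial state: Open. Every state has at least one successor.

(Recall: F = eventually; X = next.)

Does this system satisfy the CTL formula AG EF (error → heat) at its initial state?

States satisfying EF (error → heat): {Open, Paused, Error, Cooking, Done, Closed}.
States satisfying AG EF (error → heat): {Open, Paused, Error, Cooking, Done, Closed}.
Every state reachable from Open satisfies EF (error → heat).
Open ∈ Sat(AG EF (error → heat)).

Holds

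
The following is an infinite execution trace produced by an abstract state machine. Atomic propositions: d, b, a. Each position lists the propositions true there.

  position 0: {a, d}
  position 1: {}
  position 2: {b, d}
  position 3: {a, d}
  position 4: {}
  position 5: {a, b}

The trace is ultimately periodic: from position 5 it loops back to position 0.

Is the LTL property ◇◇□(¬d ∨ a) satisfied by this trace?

◇□(¬d ∨ a) is false at every position 0..5, so it never becomes true and ◇◇□(¬d ∨ a) fails.

No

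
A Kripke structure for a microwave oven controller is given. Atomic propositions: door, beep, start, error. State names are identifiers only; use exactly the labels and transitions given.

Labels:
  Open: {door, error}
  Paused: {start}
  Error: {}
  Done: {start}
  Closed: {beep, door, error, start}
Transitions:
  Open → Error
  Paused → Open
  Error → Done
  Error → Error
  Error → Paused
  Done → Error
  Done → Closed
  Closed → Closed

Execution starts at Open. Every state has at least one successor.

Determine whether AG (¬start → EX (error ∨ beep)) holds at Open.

No

States satisfying ¬start → EX (error ∨ beep): {Paused, Done, Closed}.
States satisfying AG (¬start → EX (error ∨ beep)): {Closed}.
Error is reachable from Open and violates ¬start → EX (error ∨ beep), so AG fails at Open.
Open ∉ Sat(AG (¬start → EX (error ∨ beep))).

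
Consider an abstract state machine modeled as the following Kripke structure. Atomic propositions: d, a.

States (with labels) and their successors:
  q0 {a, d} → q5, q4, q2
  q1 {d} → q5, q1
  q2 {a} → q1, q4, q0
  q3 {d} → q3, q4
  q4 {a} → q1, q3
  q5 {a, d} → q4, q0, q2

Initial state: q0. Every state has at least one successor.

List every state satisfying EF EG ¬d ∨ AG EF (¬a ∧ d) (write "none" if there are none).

{q0, q1, q2, q3, q4, q5}

States satisfying EG ¬d: ∅.
States satisfying EF EG ¬d: ∅.
States satisfying EF (¬a ∧ d): {q0, q1, q2, q3, q4, q5}.
States satisfying AG EF (¬a ∧ d): {q0, q1, q2, q3, q4, q5}.
States satisfying EF EG ¬d ∨ AG EF (¬a ∧ d): {q0, q1, q2, q3, q4, q5}.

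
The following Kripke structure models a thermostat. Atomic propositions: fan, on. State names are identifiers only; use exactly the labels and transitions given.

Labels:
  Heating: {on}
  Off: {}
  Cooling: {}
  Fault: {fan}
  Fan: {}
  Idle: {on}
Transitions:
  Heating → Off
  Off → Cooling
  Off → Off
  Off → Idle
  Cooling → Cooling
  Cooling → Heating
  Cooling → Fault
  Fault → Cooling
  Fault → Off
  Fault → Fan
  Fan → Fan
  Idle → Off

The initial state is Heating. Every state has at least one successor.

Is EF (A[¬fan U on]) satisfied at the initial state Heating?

Satisfied

States satisfying A[¬fan U on]: {Heating, Idle}.
States satisfying EF (A[¬fan U on]): {Heating, Off, Cooling, Fault, Idle}.
Some path from Heating reaches a state where A[¬fan U on] holds.
Heating ∈ Sat(EF (A[¬fan U on])).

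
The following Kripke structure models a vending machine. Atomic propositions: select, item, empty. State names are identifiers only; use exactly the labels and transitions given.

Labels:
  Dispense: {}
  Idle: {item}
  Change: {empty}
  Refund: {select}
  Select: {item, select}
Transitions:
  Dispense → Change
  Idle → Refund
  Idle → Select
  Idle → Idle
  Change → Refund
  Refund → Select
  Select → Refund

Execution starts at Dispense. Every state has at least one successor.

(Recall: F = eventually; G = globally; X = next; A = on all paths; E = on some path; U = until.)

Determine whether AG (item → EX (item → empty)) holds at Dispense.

States satisfying item → EX (item → empty): {Dispense, Idle, Change, Refund, Select}.
States satisfying AG (item → EX (item → empty)): {Dispense, Idle, Change, Refund, Select}.
Every state reachable from Dispense satisfies item → EX (item → empty).
Dispense ∈ Sat(AG (item → EX (item → empty))).

Yes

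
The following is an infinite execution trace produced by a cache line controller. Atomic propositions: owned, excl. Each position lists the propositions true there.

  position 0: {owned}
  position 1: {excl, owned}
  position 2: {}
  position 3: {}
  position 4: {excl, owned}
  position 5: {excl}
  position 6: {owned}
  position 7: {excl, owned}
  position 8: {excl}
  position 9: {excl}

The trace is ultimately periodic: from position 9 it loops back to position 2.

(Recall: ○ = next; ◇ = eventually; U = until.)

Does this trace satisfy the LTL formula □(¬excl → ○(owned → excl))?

Holds

¬excl → ○(owned → excl) holds at every position 0..9, and those are all positions ever visited, so □(¬excl → ○(owned → excl)) holds.
Positions where ¬excl holds: 0, 2, 3, 6.
Check ○(owned → excl) at each: 0→ok, 2→ok, 3→ok, 6→ok.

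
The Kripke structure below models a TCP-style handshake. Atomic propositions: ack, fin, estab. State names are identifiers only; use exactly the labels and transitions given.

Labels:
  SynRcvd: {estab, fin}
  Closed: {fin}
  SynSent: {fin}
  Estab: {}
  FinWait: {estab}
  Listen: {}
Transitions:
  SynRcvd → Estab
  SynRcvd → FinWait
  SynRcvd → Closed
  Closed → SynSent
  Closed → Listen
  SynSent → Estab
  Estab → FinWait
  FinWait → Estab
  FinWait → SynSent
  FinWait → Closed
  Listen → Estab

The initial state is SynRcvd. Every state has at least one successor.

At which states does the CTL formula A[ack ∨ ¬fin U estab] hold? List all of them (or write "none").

{SynRcvd, Estab, FinWait, Listen}

States satisfying ack ∨ ¬fin: {Estab, FinWait, Listen}.
States satisfying estab: {SynRcvd, FinWait}.
States satisfying A[ack ∨ ¬fin U estab]: {SynRcvd, Estab, FinWait, Listen}.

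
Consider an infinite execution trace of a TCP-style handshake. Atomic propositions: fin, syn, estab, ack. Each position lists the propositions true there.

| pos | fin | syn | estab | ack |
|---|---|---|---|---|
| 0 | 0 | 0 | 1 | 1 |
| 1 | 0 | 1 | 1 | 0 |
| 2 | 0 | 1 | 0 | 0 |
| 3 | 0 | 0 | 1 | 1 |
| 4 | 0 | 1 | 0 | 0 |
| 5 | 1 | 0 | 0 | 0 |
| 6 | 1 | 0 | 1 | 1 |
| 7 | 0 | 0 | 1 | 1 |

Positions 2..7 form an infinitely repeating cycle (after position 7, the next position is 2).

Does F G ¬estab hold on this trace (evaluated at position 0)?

G ¬estab is false at every position 0..7, so it never becomes true and F G ¬estab fails.

Violated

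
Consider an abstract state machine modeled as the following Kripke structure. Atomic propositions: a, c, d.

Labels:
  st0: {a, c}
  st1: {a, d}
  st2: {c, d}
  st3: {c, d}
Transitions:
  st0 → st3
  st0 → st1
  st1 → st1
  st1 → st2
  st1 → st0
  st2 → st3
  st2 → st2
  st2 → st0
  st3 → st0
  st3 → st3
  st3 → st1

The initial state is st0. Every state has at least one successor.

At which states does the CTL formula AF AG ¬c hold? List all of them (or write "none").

States satisfying AG ¬c: ∅.
States satisfying AF AG ¬c: ∅.

none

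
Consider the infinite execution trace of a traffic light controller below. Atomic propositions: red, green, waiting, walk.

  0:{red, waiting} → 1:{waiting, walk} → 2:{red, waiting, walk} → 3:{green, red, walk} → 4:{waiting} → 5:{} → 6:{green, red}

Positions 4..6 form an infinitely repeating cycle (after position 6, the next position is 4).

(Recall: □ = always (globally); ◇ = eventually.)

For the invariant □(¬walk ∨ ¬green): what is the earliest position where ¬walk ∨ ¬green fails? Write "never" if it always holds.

3

Check ¬walk ∨ ¬green at each position in order: 0 ✓, 1 ✓, 2 ✓.
At position 3 the labels are {green, red, walk}, so ¬walk ∨ ¬green is false there. This is the first violation.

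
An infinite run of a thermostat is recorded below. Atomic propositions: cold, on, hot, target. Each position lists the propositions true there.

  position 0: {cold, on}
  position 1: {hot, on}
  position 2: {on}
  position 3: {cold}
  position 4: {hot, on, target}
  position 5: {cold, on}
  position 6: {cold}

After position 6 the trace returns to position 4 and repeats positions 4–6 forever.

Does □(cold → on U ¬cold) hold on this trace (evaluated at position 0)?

Does not hold

cold → on U ¬cold must hold at every position from 0 onward. It fails at position 3, so □(cold → on U ¬cold) is false.
Positions where cold holds: 0, 3, 5, 6.
Check on U ¬cold at each: 0→ok, 3→fails, 5→fails, 6→fails.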